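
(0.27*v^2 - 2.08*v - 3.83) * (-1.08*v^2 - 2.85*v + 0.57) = -0.2916*v^4 + 1.4769*v^3 + 10.2183*v^2 + 9.7299*v - 2.1831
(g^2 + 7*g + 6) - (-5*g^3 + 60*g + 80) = 5*g^3 + g^2 - 53*g - 74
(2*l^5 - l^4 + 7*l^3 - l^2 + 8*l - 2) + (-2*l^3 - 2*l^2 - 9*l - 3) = 2*l^5 - l^4 + 5*l^3 - 3*l^2 - l - 5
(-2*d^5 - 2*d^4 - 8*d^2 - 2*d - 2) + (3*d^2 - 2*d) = -2*d^5 - 2*d^4 - 5*d^2 - 4*d - 2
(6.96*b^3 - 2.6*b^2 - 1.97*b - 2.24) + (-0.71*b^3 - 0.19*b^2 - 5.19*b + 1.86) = 6.25*b^3 - 2.79*b^2 - 7.16*b - 0.38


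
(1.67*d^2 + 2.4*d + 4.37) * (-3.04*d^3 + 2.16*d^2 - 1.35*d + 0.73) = -5.0768*d^5 - 3.6888*d^4 - 10.3553*d^3 + 7.4183*d^2 - 4.1475*d + 3.1901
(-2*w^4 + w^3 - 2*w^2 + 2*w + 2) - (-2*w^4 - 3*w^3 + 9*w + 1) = 4*w^3 - 2*w^2 - 7*w + 1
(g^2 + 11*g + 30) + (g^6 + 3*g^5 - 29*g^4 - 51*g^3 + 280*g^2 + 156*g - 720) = g^6 + 3*g^5 - 29*g^4 - 51*g^3 + 281*g^2 + 167*g - 690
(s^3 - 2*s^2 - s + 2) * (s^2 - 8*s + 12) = s^5 - 10*s^4 + 27*s^3 - 14*s^2 - 28*s + 24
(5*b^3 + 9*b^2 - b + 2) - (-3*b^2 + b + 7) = 5*b^3 + 12*b^2 - 2*b - 5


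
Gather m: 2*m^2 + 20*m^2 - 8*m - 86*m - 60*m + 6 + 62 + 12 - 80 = 22*m^2 - 154*m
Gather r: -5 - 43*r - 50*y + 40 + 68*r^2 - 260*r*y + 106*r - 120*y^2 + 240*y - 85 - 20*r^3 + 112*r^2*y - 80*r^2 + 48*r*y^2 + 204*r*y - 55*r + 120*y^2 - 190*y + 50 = -20*r^3 + r^2*(112*y - 12) + r*(48*y^2 - 56*y + 8)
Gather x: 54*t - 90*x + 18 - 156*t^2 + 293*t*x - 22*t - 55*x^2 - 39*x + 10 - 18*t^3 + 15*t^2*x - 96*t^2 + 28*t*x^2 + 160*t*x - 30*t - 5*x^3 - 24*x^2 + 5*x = -18*t^3 - 252*t^2 + 2*t - 5*x^3 + x^2*(28*t - 79) + x*(15*t^2 + 453*t - 124) + 28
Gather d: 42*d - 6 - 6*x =42*d - 6*x - 6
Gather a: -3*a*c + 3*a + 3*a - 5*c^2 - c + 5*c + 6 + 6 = a*(6 - 3*c) - 5*c^2 + 4*c + 12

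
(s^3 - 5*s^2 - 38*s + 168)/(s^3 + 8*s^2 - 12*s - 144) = (s - 7)/(s + 6)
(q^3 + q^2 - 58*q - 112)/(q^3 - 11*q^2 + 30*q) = (q^3 + q^2 - 58*q - 112)/(q*(q^2 - 11*q + 30))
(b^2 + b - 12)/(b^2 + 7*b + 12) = (b - 3)/(b + 3)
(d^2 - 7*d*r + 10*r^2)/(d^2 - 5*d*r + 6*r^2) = (-d + 5*r)/(-d + 3*r)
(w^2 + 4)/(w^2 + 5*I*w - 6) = (w - 2*I)/(w + 3*I)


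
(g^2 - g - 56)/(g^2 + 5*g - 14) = (g - 8)/(g - 2)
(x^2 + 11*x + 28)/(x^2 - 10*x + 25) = (x^2 + 11*x + 28)/(x^2 - 10*x + 25)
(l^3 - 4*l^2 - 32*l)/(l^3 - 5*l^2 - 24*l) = (l + 4)/(l + 3)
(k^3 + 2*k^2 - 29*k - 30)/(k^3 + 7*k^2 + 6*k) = (k - 5)/k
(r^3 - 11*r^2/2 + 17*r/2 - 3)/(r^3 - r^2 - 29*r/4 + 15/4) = 2*(r - 2)/(2*r + 5)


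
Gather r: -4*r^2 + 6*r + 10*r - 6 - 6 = -4*r^2 + 16*r - 12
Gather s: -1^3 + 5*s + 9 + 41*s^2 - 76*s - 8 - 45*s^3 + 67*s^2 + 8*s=-45*s^3 + 108*s^2 - 63*s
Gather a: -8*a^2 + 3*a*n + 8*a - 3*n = -8*a^2 + a*(3*n + 8) - 3*n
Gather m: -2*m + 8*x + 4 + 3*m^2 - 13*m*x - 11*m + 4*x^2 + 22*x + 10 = 3*m^2 + m*(-13*x - 13) + 4*x^2 + 30*x + 14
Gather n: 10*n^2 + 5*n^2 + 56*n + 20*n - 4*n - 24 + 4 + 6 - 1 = 15*n^2 + 72*n - 15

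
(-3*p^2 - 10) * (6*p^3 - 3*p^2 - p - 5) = -18*p^5 + 9*p^4 - 57*p^3 + 45*p^2 + 10*p + 50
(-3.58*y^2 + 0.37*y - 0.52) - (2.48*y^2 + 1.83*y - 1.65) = -6.06*y^2 - 1.46*y + 1.13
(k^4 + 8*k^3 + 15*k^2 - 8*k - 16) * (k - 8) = k^5 - 49*k^3 - 128*k^2 + 48*k + 128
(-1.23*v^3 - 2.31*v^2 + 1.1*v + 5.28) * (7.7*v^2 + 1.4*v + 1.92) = -9.471*v^5 - 19.509*v^4 + 2.8744*v^3 + 37.7608*v^2 + 9.504*v + 10.1376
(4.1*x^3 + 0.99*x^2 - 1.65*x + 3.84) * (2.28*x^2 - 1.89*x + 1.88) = 9.348*x^5 - 5.4918*x^4 + 2.0749*x^3 + 13.7349*x^2 - 10.3596*x + 7.2192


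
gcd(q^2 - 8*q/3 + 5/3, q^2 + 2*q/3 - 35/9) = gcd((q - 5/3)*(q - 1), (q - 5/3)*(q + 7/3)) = q - 5/3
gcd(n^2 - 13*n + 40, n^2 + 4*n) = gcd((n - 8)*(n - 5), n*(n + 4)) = 1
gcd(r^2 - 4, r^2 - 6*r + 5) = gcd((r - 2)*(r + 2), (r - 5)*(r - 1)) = 1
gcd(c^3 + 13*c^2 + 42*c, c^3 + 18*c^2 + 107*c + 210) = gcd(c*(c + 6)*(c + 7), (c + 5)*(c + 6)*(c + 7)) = c^2 + 13*c + 42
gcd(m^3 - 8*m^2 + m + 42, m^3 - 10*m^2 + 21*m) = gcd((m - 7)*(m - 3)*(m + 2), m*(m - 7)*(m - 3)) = m^2 - 10*m + 21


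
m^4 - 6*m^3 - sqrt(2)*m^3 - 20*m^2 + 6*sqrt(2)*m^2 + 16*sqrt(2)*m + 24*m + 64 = (m - 8)*(m + 2)*(m - 2*sqrt(2))*(m + sqrt(2))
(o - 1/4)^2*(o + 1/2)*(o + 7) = o^4 + 7*o^3 - 3*o^2/16 - 41*o/32 + 7/32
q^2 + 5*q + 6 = (q + 2)*(q + 3)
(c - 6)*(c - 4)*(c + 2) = c^3 - 8*c^2 + 4*c + 48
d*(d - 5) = d^2 - 5*d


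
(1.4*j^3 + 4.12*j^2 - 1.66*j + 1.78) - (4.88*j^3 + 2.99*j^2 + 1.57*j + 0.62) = -3.48*j^3 + 1.13*j^2 - 3.23*j + 1.16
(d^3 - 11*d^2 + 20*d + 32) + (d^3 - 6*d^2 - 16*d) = 2*d^3 - 17*d^2 + 4*d + 32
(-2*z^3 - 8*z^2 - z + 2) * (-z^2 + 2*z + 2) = 2*z^5 + 4*z^4 - 19*z^3 - 20*z^2 + 2*z + 4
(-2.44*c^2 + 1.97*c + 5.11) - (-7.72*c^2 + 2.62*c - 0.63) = 5.28*c^2 - 0.65*c + 5.74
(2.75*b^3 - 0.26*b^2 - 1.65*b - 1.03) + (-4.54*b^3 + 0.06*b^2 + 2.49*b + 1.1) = -1.79*b^3 - 0.2*b^2 + 0.84*b + 0.0700000000000001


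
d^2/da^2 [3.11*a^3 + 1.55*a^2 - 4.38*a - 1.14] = 18.66*a + 3.1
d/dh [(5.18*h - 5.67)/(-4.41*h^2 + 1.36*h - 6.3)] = (22.8438*h^2 - 50.0094*h - 24.9228)/(19.4481*h^4 - 11.9952*h^3 + 57.4156*h^2 - 17.136*h + 39.69)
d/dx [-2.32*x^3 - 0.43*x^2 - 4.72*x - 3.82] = -6.96*x^2 - 0.86*x - 4.72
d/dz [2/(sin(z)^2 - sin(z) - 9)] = 2*(1 - 2*sin(z))*cos(z)/(sin(z) + cos(z)^2 + 8)^2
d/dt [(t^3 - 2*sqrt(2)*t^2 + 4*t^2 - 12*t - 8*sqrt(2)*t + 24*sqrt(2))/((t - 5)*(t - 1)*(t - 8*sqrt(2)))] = 2*(-5*t^4 - 3*sqrt(2)*t^4 + 17*t^3 + 56*sqrt(2)*t^3 - 186*t^2 - 77*sqrt(2)*t^2 - 16*sqrt(2)*t + 544*t - 832 + 180*sqrt(2))/(t^6 - 16*sqrt(2)*t^5 - 12*t^5 + 174*t^4 + 192*sqrt(2)*t^4 - 1596*t^3 - 736*sqrt(2)*t^3 + 960*sqrt(2)*t^2 + 5913*t^2 - 7680*t - 400*sqrt(2)*t + 3200)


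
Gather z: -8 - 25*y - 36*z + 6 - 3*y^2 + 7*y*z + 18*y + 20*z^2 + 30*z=-3*y^2 - 7*y + 20*z^2 + z*(7*y - 6) - 2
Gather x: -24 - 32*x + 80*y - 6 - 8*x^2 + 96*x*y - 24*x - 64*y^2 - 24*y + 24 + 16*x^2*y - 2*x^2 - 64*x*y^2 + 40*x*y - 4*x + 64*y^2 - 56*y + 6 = x^2*(16*y - 10) + x*(-64*y^2 + 136*y - 60)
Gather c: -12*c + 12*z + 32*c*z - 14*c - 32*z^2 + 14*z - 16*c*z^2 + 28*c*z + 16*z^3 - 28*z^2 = c*(-16*z^2 + 60*z - 26) + 16*z^3 - 60*z^2 + 26*z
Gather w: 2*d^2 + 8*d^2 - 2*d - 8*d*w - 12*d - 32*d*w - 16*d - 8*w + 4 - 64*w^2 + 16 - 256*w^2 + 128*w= 10*d^2 - 30*d - 320*w^2 + w*(120 - 40*d) + 20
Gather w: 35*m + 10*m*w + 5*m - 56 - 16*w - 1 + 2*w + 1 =40*m + w*(10*m - 14) - 56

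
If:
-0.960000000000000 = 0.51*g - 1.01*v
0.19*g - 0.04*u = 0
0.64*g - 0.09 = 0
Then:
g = 0.14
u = 0.67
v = 1.02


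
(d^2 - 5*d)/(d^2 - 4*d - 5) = d/(d + 1)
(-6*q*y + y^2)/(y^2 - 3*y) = (-6*q + y)/(y - 3)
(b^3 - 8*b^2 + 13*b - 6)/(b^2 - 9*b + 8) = (b^2 - 7*b + 6)/(b - 8)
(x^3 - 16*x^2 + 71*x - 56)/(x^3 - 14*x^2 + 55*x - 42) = (x - 8)/(x - 6)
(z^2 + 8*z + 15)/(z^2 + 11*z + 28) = (z^2 + 8*z + 15)/(z^2 + 11*z + 28)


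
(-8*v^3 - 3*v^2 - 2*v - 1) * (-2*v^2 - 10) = 16*v^5 + 6*v^4 + 84*v^3 + 32*v^2 + 20*v + 10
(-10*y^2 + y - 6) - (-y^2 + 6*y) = -9*y^2 - 5*y - 6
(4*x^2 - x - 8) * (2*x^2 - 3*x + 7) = 8*x^4 - 14*x^3 + 15*x^2 + 17*x - 56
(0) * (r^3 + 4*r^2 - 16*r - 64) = 0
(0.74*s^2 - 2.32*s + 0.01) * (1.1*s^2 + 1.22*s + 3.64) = 0.814*s^4 - 1.6492*s^3 - 0.125799999999999*s^2 - 8.4326*s + 0.0364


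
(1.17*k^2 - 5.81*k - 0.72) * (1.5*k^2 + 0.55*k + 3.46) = 1.755*k^4 - 8.0715*k^3 - 0.227300000000001*k^2 - 20.4986*k - 2.4912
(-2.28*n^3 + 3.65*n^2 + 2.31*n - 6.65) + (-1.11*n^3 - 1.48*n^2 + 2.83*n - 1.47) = -3.39*n^3 + 2.17*n^2 + 5.14*n - 8.12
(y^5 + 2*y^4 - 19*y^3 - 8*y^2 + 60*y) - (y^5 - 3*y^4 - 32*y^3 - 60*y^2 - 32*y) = 5*y^4 + 13*y^3 + 52*y^2 + 92*y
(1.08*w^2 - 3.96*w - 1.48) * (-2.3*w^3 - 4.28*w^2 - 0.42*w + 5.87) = -2.484*w^5 + 4.4856*w^4 + 19.8992*w^3 + 14.3372*w^2 - 22.6236*w - 8.6876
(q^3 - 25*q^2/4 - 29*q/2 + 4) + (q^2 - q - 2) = q^3 - 21*q^2/4 - 31*q/2 + 2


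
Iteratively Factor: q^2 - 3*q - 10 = (q - 5)*(q + 2)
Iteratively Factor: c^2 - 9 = (c - 3)*(c + 3)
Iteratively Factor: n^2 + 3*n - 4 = (n - 1)*(n + 4)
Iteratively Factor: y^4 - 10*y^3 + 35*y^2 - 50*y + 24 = (y - 2)*(y^3 - 8*y^2 + 19*y - 12) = (y - 3)*(y - 2)*(y^2 - 5*y + 4) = (y - 3)*(y - 2)*(y - 1)*(y - 4)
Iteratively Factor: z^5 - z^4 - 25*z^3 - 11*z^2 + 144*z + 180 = (z + 2)*(z^4 - 3*z^3 - 19*z^2 + 27*z + 90) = (z - 3)*(z + 2)*(z^3 - 19*z - 30) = (z - 5)*(z - 3)*(z + 2)*(z^2 + 5*z + 6) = (z - 5)*(z - 3)*(z + 2)^2*(z + 3)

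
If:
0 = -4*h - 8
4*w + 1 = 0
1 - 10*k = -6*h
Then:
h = -2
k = -11/10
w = -1/4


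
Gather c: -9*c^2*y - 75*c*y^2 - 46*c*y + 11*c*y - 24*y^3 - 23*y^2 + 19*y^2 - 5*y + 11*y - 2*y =-9*c^2*y + c*(-75*y^2 - 35*y) - 24*y^3 - 4*y^2 + 4*y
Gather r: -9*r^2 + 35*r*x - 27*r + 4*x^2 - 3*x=-9*r^2 + r*(35*x - 27) + 4*x^2 - 3*x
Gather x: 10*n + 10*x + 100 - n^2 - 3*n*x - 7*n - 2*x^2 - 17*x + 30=-n^2 + 3*n - 2*x^2 + x*(-3*n - 7) + 130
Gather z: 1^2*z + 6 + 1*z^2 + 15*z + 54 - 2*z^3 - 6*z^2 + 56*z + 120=-2*z^3 - 5*z^2 + 72*z + 180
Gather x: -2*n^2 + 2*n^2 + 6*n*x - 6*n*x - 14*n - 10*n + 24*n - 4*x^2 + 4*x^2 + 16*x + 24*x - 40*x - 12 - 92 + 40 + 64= 0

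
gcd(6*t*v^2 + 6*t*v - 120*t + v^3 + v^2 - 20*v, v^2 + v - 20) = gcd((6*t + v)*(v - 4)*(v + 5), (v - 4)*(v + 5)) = v^2 + v - 20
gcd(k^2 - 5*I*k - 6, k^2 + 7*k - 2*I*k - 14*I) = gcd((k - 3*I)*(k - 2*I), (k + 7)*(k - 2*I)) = k - 2*I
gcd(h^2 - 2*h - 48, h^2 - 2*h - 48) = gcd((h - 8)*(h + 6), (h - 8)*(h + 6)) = h^2 - 2*h - 48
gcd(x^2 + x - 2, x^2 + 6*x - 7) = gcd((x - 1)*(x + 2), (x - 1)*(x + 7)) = x - 1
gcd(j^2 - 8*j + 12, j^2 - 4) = j - 2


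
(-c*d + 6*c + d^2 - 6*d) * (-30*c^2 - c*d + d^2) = 30*c^3*d - 180*c^3 - 29*c^2*d^2 + 174*c^2*d - 2*c*d^3 + 12*c*d^2 + d^4 - 6*d^3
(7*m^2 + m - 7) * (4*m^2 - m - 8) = 28*m^4 - 3*m^3 - 85*m^2 - m + 56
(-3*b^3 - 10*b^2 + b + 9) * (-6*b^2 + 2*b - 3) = 18*b^5 + 54*b^4 - 17*b^3 - 22*b^2 + 15*b - 27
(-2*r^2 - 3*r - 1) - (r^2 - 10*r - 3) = -3*r^2 + 7*r + 2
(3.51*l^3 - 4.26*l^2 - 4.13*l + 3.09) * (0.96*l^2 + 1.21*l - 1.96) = 3.3696*l^5 + 0.1575*l^4 - 15.999*l^3 + 6.3187*l^2 + 11.8337*l - 6.0564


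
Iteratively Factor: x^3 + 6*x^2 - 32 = (x - 2)*(x^2 + 8*x + 16) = (x - 2)*(x + 4)*(x + 4)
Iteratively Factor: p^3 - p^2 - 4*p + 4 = (p + 2)*(p^2 - 3*p + 2) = (p - 1)*(p + 2)*(p - 2)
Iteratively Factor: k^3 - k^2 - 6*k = (k)*(k^2 - k - 6) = k*(k - 3)*(k + 2)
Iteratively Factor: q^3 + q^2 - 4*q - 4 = (q - 2)*(q^2 + 3*q + 2) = (q - 2)*(q + 2)*(q + 1)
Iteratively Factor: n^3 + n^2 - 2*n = (n - 1)*(n^2 + 2*n) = n*(n - 1)*(n + 2)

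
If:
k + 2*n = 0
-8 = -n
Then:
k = -16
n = 8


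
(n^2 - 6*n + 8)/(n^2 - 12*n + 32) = (n - 2)/(n - 8)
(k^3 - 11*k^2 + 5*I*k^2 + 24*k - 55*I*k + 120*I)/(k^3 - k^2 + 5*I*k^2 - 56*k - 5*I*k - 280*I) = (k - 3)/(k + 7)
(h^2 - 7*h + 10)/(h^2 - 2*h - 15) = (h - 2)/(h + 3)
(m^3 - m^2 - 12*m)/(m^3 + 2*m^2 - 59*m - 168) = m*(m - 4)/(m^2 - m - 56)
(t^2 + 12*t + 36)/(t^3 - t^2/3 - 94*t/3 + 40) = 3*(t + 6)/(3*t^2 - 19*t + 20)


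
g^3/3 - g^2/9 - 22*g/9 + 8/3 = (g/3 + 1)*(g - 2)*(g - 4/3)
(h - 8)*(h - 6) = h^2 - 14*h + 48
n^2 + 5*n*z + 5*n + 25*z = (n + 5)*(n + 5*z)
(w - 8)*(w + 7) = w^2 - w - 56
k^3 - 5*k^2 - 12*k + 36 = (k - 6)*(k - 2)*(k + 3)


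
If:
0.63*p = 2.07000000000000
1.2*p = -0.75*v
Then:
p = 3.29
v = -5.26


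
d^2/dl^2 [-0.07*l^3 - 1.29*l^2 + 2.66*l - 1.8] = -0.42*l - 2.58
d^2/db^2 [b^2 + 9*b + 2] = 2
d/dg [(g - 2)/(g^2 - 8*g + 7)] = (g^2 - 8*g - 2*(g - 4)*(g - 2) + 7)/(g^2 - 8*g + 7)^2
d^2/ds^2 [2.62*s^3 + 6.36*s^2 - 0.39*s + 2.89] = 15.72*s + 12.72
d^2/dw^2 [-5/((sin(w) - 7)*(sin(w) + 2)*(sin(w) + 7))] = 5*(9*sin(w)^6 + 22*sin(w)^5 - 94*sin(w)^4 + 556*sin(w)^3 + 3455*sin(w)^2 - 4802*sin(w) - 5194)/((sin(w) - 7)^3*(sin(w) + 2)^3*(sin(w) + 7)^3)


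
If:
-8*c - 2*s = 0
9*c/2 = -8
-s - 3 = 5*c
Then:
No Solution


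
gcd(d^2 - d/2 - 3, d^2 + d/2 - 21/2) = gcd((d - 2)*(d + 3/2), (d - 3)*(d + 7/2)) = 1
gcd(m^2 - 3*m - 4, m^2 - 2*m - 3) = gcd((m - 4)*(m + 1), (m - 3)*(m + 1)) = m + 1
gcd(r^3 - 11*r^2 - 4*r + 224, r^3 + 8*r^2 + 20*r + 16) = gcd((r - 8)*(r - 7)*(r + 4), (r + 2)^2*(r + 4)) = r + 4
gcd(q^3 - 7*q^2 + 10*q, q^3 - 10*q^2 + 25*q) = q^2 - 5*q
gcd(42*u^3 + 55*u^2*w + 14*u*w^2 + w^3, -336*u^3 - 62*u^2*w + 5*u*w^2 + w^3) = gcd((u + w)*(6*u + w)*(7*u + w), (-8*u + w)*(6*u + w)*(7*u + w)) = 42*u^2 + 13*u*w + w^2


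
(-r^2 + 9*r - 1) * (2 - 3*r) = 3*r^3 - 29*r^2 + 21*r - 2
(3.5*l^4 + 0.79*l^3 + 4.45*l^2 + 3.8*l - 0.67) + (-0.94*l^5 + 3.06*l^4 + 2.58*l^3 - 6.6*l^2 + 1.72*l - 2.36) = -0.94*l^5 + 6.56*l^4 + 3.37*l^3 - 2.15*l^2 + 5.52*l - 3.03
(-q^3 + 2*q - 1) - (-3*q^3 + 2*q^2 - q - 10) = 2*q^3 - 2*q^2 + 3*q + 9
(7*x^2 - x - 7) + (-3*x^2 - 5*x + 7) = 4*x^2 - 6*x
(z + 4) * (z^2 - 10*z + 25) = z^3 - 6*z^2 - 15*z + 100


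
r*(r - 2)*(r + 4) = r^3 + 2*r^2 - 8*r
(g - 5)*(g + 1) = g^2 - 4*g - 5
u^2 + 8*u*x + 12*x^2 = (u + 2*x)*(u + 6*x)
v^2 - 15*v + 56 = (v - 8)*(v - 7)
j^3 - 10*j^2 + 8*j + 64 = (j - 8)*(j - 4)*(j + 2)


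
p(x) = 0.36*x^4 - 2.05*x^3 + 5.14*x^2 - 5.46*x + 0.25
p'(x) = 1.44*x^3 - 6.15*x^2 + 10.28*x - 5.46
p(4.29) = 31.50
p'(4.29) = 39.15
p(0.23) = -0.76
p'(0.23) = -3.40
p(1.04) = -1.75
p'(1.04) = 0.20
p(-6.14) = 1213.73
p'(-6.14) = -633.76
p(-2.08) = 59.03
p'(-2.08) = -66.41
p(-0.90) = 11.06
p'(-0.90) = -20.74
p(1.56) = -1.41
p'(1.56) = 1.08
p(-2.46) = 88.49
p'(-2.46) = -89.40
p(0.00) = 0.25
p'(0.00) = -5.46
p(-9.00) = 4322.14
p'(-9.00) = -1645.89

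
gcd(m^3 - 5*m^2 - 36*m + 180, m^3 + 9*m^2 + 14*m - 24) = m + 6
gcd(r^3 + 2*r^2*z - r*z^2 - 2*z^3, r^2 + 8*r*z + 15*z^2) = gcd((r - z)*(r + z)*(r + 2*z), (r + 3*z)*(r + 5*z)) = 1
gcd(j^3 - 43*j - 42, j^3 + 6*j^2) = j + 6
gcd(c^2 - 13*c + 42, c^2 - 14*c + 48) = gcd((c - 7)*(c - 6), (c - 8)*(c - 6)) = c - 6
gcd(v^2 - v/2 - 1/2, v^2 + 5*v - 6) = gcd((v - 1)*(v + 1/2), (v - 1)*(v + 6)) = v - 1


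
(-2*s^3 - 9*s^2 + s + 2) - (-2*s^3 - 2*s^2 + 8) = -7*s^2 + s - 6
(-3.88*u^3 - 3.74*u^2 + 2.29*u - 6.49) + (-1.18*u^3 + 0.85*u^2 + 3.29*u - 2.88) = -5.06*u^3 - 2.89*u^2 + 5.58*u - 9.37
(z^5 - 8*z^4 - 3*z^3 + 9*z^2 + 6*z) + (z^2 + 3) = z^5 - 8*z^4 - 3*z^3 + 10*z^2 + 6*z + 3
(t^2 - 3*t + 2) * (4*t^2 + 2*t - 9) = 4*t^4 - 10*t^3 - 7*t^2 + 31*t - 18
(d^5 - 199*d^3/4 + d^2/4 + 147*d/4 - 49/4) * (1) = d^5 - 199*d^3/4 + d^2/4 + 147*d/4 - 49/4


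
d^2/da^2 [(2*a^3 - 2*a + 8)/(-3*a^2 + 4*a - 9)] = 80*(a^3 - 9*a + 4)/(27*a^6 - 108*a^5 + 387*a^4 - 712*a^3 + 1161*a^2 - 972*a + 729)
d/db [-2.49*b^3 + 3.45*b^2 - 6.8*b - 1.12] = -7.47*b^2 + 6.9*b - 6.8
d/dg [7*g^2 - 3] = 14*g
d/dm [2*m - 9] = 2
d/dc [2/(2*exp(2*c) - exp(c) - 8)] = (2 - 8*exp(c))*exp(c)/(-2*exp(2*c) + exp(c) + 8)^2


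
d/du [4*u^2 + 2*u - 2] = 8*u + 2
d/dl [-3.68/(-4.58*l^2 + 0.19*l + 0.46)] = (0.6992 - 33.7088*l)/(-4.58*l^2 + 0.19*l + 0.46)^2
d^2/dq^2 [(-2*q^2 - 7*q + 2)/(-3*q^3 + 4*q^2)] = 2*(18*q^4 + 189*q^3 - 360*q^2 + 304*q - 96)/(q^4*(27*q^3 - 108*q^2 + 144*q - 64))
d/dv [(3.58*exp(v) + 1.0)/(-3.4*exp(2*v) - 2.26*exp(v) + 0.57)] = (12.172*exp(2*v) + 6.8*exp(v) + 4.3006)*exp(v)/(11.56*exp(4*v) + 15.368*exp(3*v) + 1.2316*exp(2*v) - 2.5764*exp(v) + 0.3249)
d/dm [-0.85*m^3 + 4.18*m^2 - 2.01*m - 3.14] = -2.55*m^2 + 8.36*m - 2.01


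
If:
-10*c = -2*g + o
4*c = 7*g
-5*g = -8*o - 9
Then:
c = 21/172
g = 3/43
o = -93/86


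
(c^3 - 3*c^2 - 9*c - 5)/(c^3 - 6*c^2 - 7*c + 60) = (c^2 + 2*c + 1)/(c^2 - c - 12)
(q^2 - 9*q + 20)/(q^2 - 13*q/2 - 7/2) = 2*(-q^2 + 9*q - 20)/(-2*q^2 + 13*q + 7)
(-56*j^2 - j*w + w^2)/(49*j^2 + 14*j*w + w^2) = (-8*j + w)/(7*j + w)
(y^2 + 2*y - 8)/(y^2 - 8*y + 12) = (y + 4)/(y - 6)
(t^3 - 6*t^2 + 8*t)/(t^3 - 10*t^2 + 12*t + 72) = t*(t^2 - 6*t + 8)/(t^3 - 10*t^2 + 12*t + 72)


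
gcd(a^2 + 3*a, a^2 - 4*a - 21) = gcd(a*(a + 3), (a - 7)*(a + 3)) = a + 3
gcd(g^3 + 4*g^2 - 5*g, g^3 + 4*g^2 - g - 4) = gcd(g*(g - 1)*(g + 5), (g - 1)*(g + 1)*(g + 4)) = g - 1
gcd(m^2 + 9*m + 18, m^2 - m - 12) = m + 3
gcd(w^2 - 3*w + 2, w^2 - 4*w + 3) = w - 1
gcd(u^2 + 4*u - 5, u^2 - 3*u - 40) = u + 5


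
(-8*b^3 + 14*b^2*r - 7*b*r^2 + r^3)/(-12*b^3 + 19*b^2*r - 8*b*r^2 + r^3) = (-2*b + r)/(-3*b + r)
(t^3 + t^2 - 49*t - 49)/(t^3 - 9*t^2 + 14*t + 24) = (t^2 - 49)/(t^2 - 10*t + 24)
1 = 1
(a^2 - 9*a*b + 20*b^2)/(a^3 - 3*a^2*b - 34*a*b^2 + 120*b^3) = 1/(a + 6*b)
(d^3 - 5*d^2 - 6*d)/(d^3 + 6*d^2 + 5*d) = (d - 6)/(d + 5)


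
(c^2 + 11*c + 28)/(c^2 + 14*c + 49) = (c + 4)/(c + 7)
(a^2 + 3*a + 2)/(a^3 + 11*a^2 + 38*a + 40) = (a + 1)/(a^2 + 9*a + 20)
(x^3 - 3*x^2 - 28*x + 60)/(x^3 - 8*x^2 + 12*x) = (x + 5)/x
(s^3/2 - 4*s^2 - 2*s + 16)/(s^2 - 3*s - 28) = (-s^3 + 8*s^2 + 4*s - 32)/(2*(-s^2 + 3*s + 28))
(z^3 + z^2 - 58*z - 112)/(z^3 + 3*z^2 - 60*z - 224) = (z + 2)/(z + 4)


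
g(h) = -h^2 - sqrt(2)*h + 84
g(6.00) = 39.51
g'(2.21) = -5.83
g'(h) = -2*h - sqrt(2)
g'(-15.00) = 28.59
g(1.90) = 77.70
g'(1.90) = -5.21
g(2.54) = 73.96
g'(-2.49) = 3.57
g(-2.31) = 81.93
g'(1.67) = -4.75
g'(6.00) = -13.41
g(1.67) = 78.85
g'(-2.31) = 3.21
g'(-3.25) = 5.09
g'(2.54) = -6.49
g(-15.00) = -119.79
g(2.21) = 75.99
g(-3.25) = 78.03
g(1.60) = 79.18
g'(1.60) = -4.61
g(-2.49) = 81.32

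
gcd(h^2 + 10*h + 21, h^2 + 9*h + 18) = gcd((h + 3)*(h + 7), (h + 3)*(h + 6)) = h + 3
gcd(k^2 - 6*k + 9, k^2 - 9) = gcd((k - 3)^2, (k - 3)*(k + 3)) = k - 3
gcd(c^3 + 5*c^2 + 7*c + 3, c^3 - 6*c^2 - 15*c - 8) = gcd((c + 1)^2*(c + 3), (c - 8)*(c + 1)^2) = c^2 + 2*c + 1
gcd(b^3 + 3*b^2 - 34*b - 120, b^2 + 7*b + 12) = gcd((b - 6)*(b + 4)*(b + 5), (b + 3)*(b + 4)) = b + 4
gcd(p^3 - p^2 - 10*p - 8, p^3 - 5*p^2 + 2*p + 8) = p^2 - 3*p - 4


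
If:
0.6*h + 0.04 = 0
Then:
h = -0.07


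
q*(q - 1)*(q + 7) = q^3 + 6*q^2 - 7*q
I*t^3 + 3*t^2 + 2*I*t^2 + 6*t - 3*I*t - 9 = (t + 3)*(t - 3*I)*(I*t - I)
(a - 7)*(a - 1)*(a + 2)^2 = a^4 - 4*a^3 - 21*a^2 - 4*a + 28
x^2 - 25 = (x - 5)*(x + 5)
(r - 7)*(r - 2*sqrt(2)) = r^2 - 7*r - 2*sqrt(2)*r + 14*sqrt(2)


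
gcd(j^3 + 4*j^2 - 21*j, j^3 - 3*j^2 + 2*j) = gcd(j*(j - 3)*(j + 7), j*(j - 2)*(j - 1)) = j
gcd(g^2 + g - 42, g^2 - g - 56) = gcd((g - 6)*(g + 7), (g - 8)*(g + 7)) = g + 7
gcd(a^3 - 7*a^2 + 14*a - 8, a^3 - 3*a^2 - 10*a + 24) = a^2 - 6*a + 8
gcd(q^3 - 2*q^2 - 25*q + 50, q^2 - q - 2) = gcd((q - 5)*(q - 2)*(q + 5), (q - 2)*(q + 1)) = q - 2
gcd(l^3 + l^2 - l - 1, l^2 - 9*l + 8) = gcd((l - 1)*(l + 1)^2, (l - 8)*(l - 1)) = l - 1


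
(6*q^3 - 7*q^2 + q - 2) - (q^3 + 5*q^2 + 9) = 5*q^3 - 12*q^2 + q - 11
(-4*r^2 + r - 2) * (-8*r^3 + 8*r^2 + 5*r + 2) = 32*r^5 - 40*r^4 + 4*r^3 - 19*r^2 - 8*r - 4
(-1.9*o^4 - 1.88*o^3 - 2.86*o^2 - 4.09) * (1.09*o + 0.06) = -2.071*o^5 - 2.1632*o^4 - 3.2302*o^3 - 0.1716*o^2 - 4.4581*o - 0.2454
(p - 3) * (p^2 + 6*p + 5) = p^3 + 3*p^2 - 13*p - 15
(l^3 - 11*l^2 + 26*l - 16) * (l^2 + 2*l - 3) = l^5 - 9*l^4 + l^3 + 69*l^2 - 110*l + 48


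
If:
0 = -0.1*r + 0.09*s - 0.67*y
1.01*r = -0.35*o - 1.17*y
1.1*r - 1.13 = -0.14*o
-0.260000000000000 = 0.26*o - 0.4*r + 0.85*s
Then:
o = -4.76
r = 1.63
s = 1.92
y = 0.01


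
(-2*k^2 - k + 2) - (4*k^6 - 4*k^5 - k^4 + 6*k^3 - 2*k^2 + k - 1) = -4*k^6 + 4*k^5 + k^4 - 6*k^3 - 2*k + 3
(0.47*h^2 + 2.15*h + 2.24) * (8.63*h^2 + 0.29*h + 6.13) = 4.0561*h^4 + 18.6908*h^3 + 22.8358*h^2 + 13.8291*h + 13.7312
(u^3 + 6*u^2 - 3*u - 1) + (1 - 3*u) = u^3 + 6*u^2 - 6*u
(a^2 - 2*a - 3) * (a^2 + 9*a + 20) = a^4 + 7*a^3 - a^2 - 67*a - 60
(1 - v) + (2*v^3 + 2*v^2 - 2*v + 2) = 2*v^3 + 2*v^2 - 3*v + 3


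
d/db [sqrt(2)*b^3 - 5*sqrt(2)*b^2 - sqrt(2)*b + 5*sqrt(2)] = sqrt(2)*(3*b^2 - 10*b - 1)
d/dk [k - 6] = 1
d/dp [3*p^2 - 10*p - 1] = 6*p - 10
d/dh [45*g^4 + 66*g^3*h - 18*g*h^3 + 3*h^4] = 66*g^3 - 54*g*h^2 + 12*h^3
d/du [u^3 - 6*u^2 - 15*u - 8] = 3*u^2 - 12*u - 15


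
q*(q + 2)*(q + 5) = q^3 + 7*q^2 + 10*q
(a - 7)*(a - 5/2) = a^2 - 19*a/2 + 35/2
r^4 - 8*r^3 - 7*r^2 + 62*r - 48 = (r - 8)*(r - 2)*(r - 1)*(r + 3)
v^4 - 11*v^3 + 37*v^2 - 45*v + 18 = (v - 6)*(v - 3)*(v - 1)^2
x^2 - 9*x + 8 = (x - 8)*(x - 1)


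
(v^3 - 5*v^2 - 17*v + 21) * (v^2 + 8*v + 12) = v^5 + 3*v^4 - 45*v^3 - 175*v^2 - 36*v + 252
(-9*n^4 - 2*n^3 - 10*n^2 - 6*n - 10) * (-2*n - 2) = 18*n^5 + 22*n^4 + 24*n^3 + 32*n^2 + 32*n + 20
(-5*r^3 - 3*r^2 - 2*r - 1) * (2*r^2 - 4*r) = -10*r^5 + 14*r^4 + 8*r^3 + 6*r^2 + 4*r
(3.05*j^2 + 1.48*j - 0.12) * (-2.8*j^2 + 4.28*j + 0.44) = -8.54*j^4 + 8.91*j^3 + 8.0124*j^2 + 0.1376*j - 0.0528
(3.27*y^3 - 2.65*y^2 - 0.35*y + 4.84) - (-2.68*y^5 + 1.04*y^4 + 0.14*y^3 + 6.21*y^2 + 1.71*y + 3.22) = 2.68*y^5 - 1.04*y^4 + 3.13*y^3 - 8.86*y^2 - 2.06*y + 1.62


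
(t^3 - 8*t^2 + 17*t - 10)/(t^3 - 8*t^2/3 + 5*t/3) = 3*(t^2 - 7*t + 10)/(t*(3*t - 5))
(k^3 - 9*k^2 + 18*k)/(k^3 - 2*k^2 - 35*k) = (-k^2 + 9*k - 18)/(-k^2 + 2*k + 35)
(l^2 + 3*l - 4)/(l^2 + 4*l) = (l - 1)/l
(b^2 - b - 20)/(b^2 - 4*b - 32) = (b - 5)/(b - 8)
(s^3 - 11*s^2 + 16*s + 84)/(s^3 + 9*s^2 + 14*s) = (s^2 - 13*s + 42)/(s*(s + 7))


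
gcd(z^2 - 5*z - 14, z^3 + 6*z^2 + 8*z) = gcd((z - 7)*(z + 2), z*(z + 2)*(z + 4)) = z + 2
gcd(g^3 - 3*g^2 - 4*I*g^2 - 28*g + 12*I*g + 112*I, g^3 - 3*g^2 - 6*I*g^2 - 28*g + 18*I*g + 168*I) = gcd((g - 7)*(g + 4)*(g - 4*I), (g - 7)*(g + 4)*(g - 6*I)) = g^2 - 3*g - 28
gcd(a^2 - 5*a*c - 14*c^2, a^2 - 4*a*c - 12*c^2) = a + 2*c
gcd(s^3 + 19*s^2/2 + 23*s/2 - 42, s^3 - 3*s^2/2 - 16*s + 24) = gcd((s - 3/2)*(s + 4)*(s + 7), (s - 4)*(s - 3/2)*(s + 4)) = s^2 + 5*s/2 - 6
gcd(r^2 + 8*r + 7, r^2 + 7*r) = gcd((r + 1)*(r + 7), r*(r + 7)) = r + 7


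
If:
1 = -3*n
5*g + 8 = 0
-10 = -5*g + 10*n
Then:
No Solution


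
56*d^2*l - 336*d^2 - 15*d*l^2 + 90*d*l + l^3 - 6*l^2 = (-8*d + l)*(-7*d + l)*(l - 6)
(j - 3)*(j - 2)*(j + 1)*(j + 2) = j^4 - 2*j^3 - 7*j^2 + 8*j + 12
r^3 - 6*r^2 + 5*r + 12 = (r - 4)*(r - 3)*(r + 1)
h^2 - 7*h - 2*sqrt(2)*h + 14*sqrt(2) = (h - 7)*(h - 2*sqrt(2))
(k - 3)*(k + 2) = k^2 - k - 6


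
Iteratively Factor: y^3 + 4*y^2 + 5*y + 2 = (y + 1)*(y^2 + 3*y + 2) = (y + 1)^2*(y + 2)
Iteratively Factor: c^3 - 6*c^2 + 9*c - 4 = (c - 1)*(c^2 - 5*c + 4) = (c - 1)^2*(c - 4)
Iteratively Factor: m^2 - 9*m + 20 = (m - 4)*(m - 5)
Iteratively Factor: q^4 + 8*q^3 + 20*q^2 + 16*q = (q + 2)*(q^3 + 6*q^2 + 8*q) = (q + 2)^2*(q^2 + 4*q) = (q + 2)^2*(q + 4)*(q)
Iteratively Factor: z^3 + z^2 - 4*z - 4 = (z - 2)*(z^2 + 3*z + 2) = (z - 2)*(z + 1)*(z + 2)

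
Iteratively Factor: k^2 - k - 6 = (k - 3)*(k + 2)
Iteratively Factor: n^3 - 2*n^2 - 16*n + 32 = (n + 4)*(n^2 - 6*n + 8) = (n - 2)*(n + 4)*(n - 4)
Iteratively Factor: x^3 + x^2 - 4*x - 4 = (x + 1)*(x^2 - 4) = (x + 1)*(x + 2)*(x - 2)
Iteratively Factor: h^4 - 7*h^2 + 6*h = (h + 3)*(h^3 - 3*h^2 + 2*h) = h*(h + 3)*(h^2 - 3*h + 2) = h*(h - 1)*(h + 3)*(h - 2)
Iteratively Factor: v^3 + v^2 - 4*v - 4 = (v - 2)*(v^2 + 3*v + 2) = (v - 2)*(v + 2)*(v + 1)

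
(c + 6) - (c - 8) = 14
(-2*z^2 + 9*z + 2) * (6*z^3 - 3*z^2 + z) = -12*z^5 + 60*z^4 - 17*z^3 + 3*z^2 + 2*z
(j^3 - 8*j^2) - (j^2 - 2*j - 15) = j^3 - 9*j^2 + 2*j + 15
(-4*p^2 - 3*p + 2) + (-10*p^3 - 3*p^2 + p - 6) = -10*p^3 - 7*p^2 - 2*p - 4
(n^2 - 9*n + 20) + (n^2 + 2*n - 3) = 2*n^2 - 7*n + 17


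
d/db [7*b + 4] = 7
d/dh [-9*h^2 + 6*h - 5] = 6 - 18*h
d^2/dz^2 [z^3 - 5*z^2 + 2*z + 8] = 6*z - 10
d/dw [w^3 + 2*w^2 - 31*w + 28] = 3*w^2 + 4*w - 31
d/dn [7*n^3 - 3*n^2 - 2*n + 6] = 21*n^2 - 6*n - 2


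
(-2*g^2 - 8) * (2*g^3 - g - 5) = -4*g^5 - 14*g^3 + 10*g^2 + 8*g + 40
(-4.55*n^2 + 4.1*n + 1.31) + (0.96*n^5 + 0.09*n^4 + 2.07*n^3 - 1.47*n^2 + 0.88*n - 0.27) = 0.96*n^5 + 0.09*n^4 + 2.07*n^3 - 6.02*n^2 + 4.98*n + 1.04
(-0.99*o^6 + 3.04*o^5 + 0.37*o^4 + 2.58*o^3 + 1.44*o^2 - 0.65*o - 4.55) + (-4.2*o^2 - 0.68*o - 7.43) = -0.99*o^6 + 3.04*o^5 + 0.37*o^4 + 2.58*o^3 - 2.76*o^2 - 1.33*o - 11.98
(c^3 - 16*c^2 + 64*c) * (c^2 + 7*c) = c^5 - 9*c^4 - 48*c^3 + 448*c^2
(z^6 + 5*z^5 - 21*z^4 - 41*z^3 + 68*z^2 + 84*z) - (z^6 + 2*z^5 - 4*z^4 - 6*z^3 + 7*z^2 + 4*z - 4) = 3*z^5 - 17*z^4 - 35*z^3 + 61*z^2 + 80*z + 4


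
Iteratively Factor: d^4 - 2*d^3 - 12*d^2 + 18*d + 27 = (d + 3)*(d^3 - 5*d^2 + 3*d + 9) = (d - 3)*(d + 3)*(d^2 - 2*d - 3) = (d - 3)*(d + 1)*(d + 3)*(d - 3)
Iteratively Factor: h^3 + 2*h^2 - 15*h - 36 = (h + 3)*(h^2 - h - 12) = (h - 4)*(h + 3)*(h + 3)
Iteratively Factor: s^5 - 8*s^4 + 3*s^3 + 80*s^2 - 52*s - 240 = (s + 2)*(s^4 - 10*s^3 + 23*s^2 + 34*s - 120) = (s + 2)^2*(s^3 - 12*s^2 + 47*s - 60) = (s - 3)*(s + 2)^2*(s^2 - 9*s + 20) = (s - 5)*(s - 3)*(s + 2)^2*(s - 4)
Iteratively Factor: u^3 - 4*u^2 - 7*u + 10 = (u + 2)*(u^2 - 6*u + 5) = (u - 1)*(u + 2)*(u - 5)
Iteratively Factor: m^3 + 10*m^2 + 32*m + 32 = (m + 4)*(m^2 + 6*m + 8) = (m + 4)^2*(m + 2)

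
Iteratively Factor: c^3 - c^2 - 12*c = (c)*(c^2 - c - 12) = c*(c + 3)*(c - 4)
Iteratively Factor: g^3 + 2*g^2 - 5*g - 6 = (g - 2)*(g^2 + 4*g + 3) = (g - 2)*(g + 1)*(g + 3)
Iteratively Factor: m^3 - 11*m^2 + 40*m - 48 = (m - 4)*(m^2 - 7*m + 12) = (m - 4)^2*(m - 3)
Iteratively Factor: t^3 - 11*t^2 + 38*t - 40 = (t - 2)*(t^2 - 9*t + 20) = (t - 5)*(t - 2)*(t - 4)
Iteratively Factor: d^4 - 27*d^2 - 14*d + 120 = (d - 2)*(d^3 + 2*d^2 - 23*d - 60) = (d - 5)*(d - 2)*(d^2 + 7*d + 12) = (d - 5)*(d - 2)*(d + 3)*(d + 4)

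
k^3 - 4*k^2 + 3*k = k*(k - 3)*(k - 1)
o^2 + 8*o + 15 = (o + 3)*(o + 5)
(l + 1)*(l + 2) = l^2 + 3*l + 2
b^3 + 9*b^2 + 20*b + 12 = (b + 1)*(b + 2)*(b + 6)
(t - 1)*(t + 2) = t^2 + t - 2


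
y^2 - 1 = (y - 1)*(y + 1)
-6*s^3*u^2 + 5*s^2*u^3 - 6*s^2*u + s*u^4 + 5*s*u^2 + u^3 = u*(-s + u)*(6*s + u)*(s*u + 1)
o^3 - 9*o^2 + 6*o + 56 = (o - 7)*(o - 4)*(o + 2)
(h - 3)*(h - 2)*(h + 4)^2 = h^4 + 3*h^3 - 18*h^2 - 32*h + 96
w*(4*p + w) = 4*p*w + w^2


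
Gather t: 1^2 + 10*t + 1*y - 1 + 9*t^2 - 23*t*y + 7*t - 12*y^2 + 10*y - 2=9*t^2 + t*(17 - 23*y) - 12*y^2 + 11*y - 2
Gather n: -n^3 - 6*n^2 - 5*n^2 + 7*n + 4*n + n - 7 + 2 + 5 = -n^3 - 11*n^2 + 12*n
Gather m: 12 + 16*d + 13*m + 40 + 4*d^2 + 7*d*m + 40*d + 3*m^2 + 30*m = 4*d^2 + 56*d + 3*m^2 + m*(7*d + 43) + 52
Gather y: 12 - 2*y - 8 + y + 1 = 5 - y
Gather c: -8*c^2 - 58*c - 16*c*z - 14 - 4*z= -8*c^2 + c*(-16*z - 58) - 4*z - 14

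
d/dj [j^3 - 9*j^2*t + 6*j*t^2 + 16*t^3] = 3*j^2 - 18*j*t + 6*t^2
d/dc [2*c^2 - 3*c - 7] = 4*c - 3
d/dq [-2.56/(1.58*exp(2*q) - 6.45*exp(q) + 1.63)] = (8.0896*exp(q) - 16.512)*exp(q)/(1.58*exp(2*q) - 6.45*exp(q) + 1.63)^2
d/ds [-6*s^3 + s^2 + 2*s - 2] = -18*s^2 + 2*s + 2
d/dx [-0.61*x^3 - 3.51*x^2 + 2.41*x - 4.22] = -1.83*x^2 - 7.02*x + 2.41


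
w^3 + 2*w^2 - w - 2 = (w - 1)*(w + 1)*(w + 2)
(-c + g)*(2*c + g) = -2*c^2 + c*g + g^2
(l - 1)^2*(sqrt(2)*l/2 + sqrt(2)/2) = sqrt(2)*l^3/2 - sqrt(2)*l^2/2 - sqrt(2)*l/2 + sqrt(2)/2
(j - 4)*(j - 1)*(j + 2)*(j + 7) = j^4 + 4*j^3 - 27*j^2 - 34*j + 56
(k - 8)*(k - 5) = k^2 - 13*k + 40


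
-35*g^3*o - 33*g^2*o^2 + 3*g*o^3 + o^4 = o*(-5*g + o)*(g + o)*(7*g + o)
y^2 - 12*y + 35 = (y - 7)*(y - 5)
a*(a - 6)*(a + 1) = a^3 - 5*a^2 - 6*a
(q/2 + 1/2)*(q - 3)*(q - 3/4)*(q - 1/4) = q^4/2 - 3*q^3/2 - 13*q^2/32 + 21*q/16 - 9/32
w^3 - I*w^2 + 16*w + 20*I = (w - 5*I)*(w + 2*I)^2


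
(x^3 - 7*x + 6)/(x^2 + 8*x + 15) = (x^2 - 3*x + 2)/(x + 5)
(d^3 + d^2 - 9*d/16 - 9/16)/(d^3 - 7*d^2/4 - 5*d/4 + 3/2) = (d + 3/4)/(d - 2)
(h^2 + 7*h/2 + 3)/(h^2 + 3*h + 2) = (h + 3/2)/(h + 1)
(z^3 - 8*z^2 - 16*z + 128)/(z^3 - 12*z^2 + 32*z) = (z + 4)/z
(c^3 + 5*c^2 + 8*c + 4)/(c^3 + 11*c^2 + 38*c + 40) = (c^2 + 3*c + 2)/(c^2 + 9*c + 20)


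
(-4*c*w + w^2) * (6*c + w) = -24*c^2*w + 2*c*w^2 + w^3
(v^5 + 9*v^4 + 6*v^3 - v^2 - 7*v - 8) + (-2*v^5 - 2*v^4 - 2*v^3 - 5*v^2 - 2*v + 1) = -v^5 + 7*v^4 + 4*v^3 - 6*v^2 - 9*v - 7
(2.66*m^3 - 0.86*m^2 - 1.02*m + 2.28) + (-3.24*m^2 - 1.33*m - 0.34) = 2.66*m^3 - 4.1*m^2 - 2.35*m + 1.94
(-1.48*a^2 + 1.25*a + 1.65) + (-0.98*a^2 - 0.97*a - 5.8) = -2.46*a^2 + 0.28*a - 4.15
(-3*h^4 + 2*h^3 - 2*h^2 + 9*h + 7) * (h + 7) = -3*h^5 - 19*h^4 + 12*h^3 - 5*h^2 + 70*h + 49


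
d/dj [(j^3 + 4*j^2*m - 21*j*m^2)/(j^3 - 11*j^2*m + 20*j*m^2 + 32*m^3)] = m*(-15*j^4 + 82*j^3*m - 55*j^2*m^2 + 256*j*m^3 - 672*m^4)/(j^6 - 22*j^5*m + 161*j^4*m^2 - 376*j^3*m^3 - 304*j^2*m^4 + 1280*j*m^5 + 1024*m^6)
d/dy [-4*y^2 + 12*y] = 12 - 8*y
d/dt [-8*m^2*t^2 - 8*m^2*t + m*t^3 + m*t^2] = m*(-16*m*t - 8*m + 3*t^2 + 2*t)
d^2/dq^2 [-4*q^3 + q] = -24*q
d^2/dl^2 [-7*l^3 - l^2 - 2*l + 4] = -42*l - 2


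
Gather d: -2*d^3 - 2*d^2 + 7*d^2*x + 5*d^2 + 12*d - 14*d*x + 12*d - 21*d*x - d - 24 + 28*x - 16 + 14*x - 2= -2*d^3 + d^2*(7*x + 3) + d*(23 - 35*x) + 42*x - 42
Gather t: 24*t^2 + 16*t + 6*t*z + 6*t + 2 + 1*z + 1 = 24*t^2 + t*(6*z + 22) + z + 3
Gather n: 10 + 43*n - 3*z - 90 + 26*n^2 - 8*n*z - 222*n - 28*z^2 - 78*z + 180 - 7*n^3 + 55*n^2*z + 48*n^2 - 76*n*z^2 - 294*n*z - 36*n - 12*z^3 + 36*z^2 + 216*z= -7*n^3 + n^2*(55*z + 74) + n*(-76*z^2 - 302*z - 215) - 12*z^3 + 8*z^2 + 135*z + 100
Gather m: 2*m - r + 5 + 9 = 2*m - r + 14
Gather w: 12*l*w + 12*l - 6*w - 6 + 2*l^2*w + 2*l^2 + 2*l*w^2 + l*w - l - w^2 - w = 2*l^2 + 11*l + w^2*(2*l - 1) + w*(2*l^2 + 13*l - 7) - 6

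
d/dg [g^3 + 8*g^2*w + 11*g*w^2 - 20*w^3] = 3*g^2 + 16*g*w + 11*w^2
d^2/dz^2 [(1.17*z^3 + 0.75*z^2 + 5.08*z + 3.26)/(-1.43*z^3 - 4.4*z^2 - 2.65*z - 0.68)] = (-7.105427357601e-15*z^7 + 11.65593*z^6 - 35.726262*z^5 - 241.071402*z^4 - 468.11817*z^3 - 392.712756*z^2 - 121.099344*z - 8.66414)/(2.924207*z^9 + 26.99268*z^8 + 99.311355*z^7 + 189.398396*z^6 + 209.709885*z^5 + 147.65256*z^4 + 68.166121*z^3 + 20.42958*z^2 + 3.67608*z + 0.314432)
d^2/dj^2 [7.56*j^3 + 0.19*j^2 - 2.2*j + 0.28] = 45.36*j + 0.38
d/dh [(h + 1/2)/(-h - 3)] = -5/(2*(h + 3)^2)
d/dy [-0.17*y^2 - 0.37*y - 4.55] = -0.34*y - 0.37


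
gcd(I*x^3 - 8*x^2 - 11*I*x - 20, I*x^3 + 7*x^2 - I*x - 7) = 1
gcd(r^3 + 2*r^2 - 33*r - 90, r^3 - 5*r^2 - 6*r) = r - 6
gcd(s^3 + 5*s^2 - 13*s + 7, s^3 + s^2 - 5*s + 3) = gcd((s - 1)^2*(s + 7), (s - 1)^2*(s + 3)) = s^2 - 2*s + 1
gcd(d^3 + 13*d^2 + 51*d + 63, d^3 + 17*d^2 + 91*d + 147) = d^2 + 10*d + 21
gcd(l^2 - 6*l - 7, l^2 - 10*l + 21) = l - 7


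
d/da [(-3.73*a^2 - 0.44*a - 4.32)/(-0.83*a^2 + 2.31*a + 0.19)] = (-8.9815*a^2 - 8.5886*a + 9.8956)/(0.6889*a^4 - 3.8346*a^3 + 5.0207*a^2 + 0.8778*a + 0.0361)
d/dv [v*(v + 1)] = 2*v + 1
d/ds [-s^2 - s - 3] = -2*s - 1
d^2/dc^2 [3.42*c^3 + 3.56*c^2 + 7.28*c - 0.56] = 20.52*c + 7.12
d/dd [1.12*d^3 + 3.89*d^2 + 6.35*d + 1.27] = 3.36*d^2 + 7.78*d + 6.35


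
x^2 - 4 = (x - 2)*(x + 2)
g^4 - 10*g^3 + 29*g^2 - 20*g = g*(g - 5)*(g - 4)*(g - 1)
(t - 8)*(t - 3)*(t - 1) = t^3 - 12*t^2 + 35*t - 24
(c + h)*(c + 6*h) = c^2 + 7*c*h + 6*h^2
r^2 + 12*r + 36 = (r + 6)^2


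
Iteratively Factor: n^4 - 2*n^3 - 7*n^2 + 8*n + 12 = (n + 2)*(n^3 - 4*n^2 + n + 6) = (n + 1)*(n + 2)*(n^2 - 5*n + 6) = (n - 3)*(n + 1)*(n + 2)*(n - 2)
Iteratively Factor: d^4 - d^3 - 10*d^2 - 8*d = (d + 2)*(d^3 - 3*d^2 - 4*d) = (d + 1)*(d + 2)*(d^2 - 4*d) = d*(d + 1)*(d + 2)*(d - 4)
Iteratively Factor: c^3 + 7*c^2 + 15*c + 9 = (c + 3)*(c^2 + 4*c + 3) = (c + 1)*(c + 3)*(c + 3)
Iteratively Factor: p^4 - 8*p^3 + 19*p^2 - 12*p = (p)*(p^3 - 8*p^2 + 19*p - 12) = p*(p - 4)*(p^2 - 4*p + 3) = p*(p - 4)*(p - 1)*(p - 3)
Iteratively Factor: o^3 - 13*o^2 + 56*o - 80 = (o - 4)*(o^2 - 9*o + 20) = (o - 5)*(o - 4)*(o - 4)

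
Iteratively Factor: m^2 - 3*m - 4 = (m + 1)*(m - 4)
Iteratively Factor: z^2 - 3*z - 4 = (z - 4)*(z + 1)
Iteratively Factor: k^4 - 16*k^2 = (k)*(k^3 - 16*k) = k^2*(k^2 - 16) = k^2*(k - 4)*(k + 4)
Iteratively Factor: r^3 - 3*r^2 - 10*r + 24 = (r - 2)*(r^2 - r - 12) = (r - 4)*(r - 2)*(r + 3)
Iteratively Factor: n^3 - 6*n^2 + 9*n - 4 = (n - 4)*(n^2 - 2*n + 1) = (n - 4)*(n - 1)*(n - 1)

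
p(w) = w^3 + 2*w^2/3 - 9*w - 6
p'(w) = 3*w^2 + 4*w/3 - 9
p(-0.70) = 0.28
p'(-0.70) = -8.46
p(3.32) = 8.06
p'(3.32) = 28.49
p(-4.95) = -66.40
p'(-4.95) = 57.91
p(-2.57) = 4.56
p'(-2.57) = 7.39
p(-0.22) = -4.00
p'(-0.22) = -9.15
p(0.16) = -7.42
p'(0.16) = -8.71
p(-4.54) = -44.98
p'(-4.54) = 46.78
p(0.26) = -8.28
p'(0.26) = -8.45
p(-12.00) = -1530.00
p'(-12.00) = 407.00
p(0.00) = -6.00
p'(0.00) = -9.00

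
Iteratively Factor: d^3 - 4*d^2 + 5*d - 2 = (d - 1)*(d^2 - 3*d + 2) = (d - 1)^2*(d - 2)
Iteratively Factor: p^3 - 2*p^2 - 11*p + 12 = (p + 3)*(p^2 - 5*p + 4) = (p - 1)*(p + 3)*(p - 4)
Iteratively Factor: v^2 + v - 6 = (v + 3)*(v - 2)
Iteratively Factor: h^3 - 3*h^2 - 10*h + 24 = (h + 3)*(h^2 - 6*h + 8) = (h - 4)*(h + 3)*(h - 2)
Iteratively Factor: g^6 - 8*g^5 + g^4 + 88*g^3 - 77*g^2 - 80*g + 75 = (g - 1)*(g^5 - 7*g^4 - 6*g^3 + 82*g^2 + 5*g - 75) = (g - 5)*(g - 1)*(g^4 - 2*g^3 - 16*g^2 + 2*g + 15) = (g - 5)*(g - 1)*(g + 3)*(g^3 - 5*g^2 - g + 5) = (g - 5)^2*(g - 1)*(g + 3)*(g^2 - 1) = (g - 5)^2*(g - 1)*(g + 1)*(g + 3)*(g - 1)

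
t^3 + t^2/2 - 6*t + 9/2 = (t - 3/2)*(t - 1)*(t + 3)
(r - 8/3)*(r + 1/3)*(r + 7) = r^3 + 14*r^2/3 - 155*r/9 - 56/9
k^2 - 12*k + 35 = (k - 7)*(k - 5)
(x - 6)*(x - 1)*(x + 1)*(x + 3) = x^4 - 3*x^3 - 19*x^2 + 3*x + 18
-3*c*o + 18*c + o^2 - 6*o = (-3*c + o)*(o - 6)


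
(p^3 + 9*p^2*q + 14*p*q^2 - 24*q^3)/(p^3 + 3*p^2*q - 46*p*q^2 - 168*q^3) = (p - q)/(p - 7*q)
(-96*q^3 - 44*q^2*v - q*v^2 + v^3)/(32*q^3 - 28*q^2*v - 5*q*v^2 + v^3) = (-3*q - v)/(q - v)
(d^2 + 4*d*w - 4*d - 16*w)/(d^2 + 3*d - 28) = (d + 4*w)/(d + 7)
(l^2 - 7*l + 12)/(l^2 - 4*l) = (l - 3)/l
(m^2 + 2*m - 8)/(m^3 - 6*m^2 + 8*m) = (m + 4)/(m*(m - 4))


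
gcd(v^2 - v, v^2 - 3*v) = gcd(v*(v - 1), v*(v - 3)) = v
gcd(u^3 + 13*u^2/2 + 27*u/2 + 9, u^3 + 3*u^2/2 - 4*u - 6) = u^2 + 7*u/2 + 3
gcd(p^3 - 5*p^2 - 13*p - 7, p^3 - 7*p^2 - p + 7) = p^2 - 6*p - 7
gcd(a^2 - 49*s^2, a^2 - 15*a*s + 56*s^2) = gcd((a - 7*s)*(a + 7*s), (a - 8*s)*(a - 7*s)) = -a + 7*s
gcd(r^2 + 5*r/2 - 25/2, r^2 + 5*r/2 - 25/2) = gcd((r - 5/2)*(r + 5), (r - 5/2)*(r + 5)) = r^2 + 5*r/2 - 25/2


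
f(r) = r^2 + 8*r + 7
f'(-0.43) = 7.14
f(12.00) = 247.00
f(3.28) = 44.00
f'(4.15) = 16.30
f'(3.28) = 14.56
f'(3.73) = 15.46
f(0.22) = 8.81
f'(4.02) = 16.04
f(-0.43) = 3.74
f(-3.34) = -8.56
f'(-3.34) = 1.32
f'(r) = 2*r + 8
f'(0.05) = 8.10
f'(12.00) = 32.00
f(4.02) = 55.32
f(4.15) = 57.42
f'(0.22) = 8.44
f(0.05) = 7.40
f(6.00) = 91.00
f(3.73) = 50.75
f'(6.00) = 20.00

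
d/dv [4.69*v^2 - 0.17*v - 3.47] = 9.38*v - 0.17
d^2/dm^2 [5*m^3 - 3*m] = 30*m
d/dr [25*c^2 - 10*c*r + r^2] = -10*c + 2*r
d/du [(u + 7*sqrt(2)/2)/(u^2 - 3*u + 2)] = (u^2 - 3*u - (2*u - 3)*(2*u + 7*sqrt(2))/2 + 2)/(u^2 - 3*u + 2)^2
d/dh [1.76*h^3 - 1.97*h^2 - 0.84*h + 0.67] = 5.28*h^2 - 3.94*h - 0.84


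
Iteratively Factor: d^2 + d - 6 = (d + 3)*(d - 2)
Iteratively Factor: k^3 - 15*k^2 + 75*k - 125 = (k - 5)*(k^2 - 10*k + 25) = (k - 5)^2*(k - 5)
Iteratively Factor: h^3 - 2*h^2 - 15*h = (h + 3)*(h^2 - 5*h) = (h - 5)*(h + 3)*(h)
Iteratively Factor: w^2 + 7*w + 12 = (w + 3)*(w + 4)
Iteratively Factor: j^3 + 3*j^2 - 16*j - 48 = (j + 3)*(j^2 - 16) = (j + 3)*(j + 4)*(j - 4)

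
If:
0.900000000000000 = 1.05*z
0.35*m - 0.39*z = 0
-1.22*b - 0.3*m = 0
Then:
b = -0.23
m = 0.96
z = 0.86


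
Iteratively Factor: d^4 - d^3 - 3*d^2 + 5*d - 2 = (d - 1)*(d^3 - 3*d + 2) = (d - 1)^2*(d^2 + d - 2) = (d - 1)^2*(d + 2)*(d - 1)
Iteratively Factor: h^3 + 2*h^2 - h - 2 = (h + 2)*(h^2 - 1) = (h - 1)*(h + 2)*(h + 1)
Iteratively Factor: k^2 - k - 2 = (k - 2)*(k + 1)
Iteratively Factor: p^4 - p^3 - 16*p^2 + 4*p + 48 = (p + 3)*(p^3 - 4*p^2 - 4*p + 16) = (p - 2)*(p + 3)*(p^2 - 2*p - 8) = (p - 4)*(p - 2)*(p + 3)*(p + 2)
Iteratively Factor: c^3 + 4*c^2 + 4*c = (c)*(c^2 + 4*c + 4) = c*(c + 2)*(c + 2)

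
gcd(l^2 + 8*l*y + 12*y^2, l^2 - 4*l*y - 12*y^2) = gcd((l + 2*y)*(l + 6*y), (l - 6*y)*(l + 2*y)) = l + 2*y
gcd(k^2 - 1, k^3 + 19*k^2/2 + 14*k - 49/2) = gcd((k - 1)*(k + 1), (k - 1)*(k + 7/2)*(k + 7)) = k - 1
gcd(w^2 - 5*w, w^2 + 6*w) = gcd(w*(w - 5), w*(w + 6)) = w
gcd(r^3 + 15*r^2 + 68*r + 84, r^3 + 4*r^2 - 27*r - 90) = r + 6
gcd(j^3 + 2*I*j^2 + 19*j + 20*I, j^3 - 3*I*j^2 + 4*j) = j^2 - 3*I*j + 4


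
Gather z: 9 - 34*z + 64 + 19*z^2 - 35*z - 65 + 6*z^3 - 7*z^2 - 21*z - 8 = 6*z^3 + 12*z^2 - 90*z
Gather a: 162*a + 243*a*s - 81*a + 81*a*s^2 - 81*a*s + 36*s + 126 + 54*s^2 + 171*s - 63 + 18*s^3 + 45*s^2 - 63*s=a*(81*s^2 + 162*s + 81) + 18*s^3 + 99*s^2 + 144*s + 63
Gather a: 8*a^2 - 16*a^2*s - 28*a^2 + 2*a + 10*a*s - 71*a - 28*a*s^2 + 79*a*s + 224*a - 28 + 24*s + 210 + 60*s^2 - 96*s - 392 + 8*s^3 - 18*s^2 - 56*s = a^2*(-16*s - 20) + a*(-28*s^2 + 89*s + 155) + 8*s^3 + 42*s^2 - 128*s - 210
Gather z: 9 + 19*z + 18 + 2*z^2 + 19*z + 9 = 2*z^2 + 38*z + 36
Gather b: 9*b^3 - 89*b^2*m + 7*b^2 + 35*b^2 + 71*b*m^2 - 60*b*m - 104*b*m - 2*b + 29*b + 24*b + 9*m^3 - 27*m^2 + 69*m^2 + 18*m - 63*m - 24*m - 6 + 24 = 9*b^3 + b^2*(42 - 89*m) + b*(71*m^2 - 164*m + 51) + 9*m^3 + 42*m^2 - 69*m + 18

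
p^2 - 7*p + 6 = (p - 6)*(p - 1)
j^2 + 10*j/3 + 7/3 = (j + 1)*(j + 7/3)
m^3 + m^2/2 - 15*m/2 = m*(m - 5/2)*(m + 3)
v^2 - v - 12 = (v - 4)*(v + 3)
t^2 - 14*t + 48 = (t - 8)*(t - 6)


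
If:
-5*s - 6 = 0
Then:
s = -6/5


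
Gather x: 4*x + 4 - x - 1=3*x + 3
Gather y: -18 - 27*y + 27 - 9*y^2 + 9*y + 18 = -9*y^2 - 18*y + 27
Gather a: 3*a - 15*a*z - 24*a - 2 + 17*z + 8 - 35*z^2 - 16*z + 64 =a*(-15*z - 21) - 35*z^2 + z + 70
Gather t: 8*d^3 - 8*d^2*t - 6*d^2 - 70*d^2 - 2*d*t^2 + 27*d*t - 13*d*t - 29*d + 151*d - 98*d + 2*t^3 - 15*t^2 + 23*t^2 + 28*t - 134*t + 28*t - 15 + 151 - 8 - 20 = 8*d^3 - 76*d^2 + 24*d + 2*t^3 + t^2*(8 - 2*d) + t*(-8*d^2 + 14*d - 78) + 108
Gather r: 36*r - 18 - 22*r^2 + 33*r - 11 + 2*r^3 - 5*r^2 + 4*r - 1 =2*r^3 - 27*r^2 + 73*r - 30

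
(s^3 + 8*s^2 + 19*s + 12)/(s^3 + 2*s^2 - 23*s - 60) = (s + 1)/(s - 5)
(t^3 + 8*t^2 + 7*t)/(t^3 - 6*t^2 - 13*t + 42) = t*(t^2 + 8*t + 7)/(t^3 - 6*t^2 - 13*t + 42)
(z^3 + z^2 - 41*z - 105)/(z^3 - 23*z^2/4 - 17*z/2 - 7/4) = 4*(z^2 + 8*z + 15)/(4*z^2 + 5*z + 1)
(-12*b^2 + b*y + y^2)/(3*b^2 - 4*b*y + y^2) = (4*b + y)/(-b + y)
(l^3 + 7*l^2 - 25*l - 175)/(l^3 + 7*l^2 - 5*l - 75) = (l^2 + 2*l - 35)/(l^2 + 2*l - 15)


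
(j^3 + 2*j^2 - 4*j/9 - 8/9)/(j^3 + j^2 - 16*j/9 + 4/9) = (3*j + 2)/(3*j - 1)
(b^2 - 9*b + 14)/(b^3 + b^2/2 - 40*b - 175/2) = 2*(b - 2)/(2*b^2 + 15*b + 25)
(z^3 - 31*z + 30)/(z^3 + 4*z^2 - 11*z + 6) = (z - 5)/(z - 1)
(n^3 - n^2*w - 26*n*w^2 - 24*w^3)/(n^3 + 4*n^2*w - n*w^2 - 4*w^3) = (-n + 6*w)/(-n + w)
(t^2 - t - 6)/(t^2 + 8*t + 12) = (t - 3)/(t + 6)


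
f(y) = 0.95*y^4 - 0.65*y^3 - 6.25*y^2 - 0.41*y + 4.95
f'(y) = 3.8*y^3 - 1.95*y^2 - 12.5*y - 0.41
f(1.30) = -4.86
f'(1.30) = -11.61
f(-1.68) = -1.35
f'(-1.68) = -2.93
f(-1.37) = -1.20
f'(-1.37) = 3.28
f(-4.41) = 300.27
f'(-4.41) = -309.12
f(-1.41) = -1.32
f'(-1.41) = 2.69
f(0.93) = -0.65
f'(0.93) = -10.66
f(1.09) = -2.42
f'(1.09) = -11.43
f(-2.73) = 25.48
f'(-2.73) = -58.13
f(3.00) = 6.87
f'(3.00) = 47.14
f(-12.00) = 19932.27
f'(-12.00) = -6697.61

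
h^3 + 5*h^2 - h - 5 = (h - 1)*(h + 1)*(h + 5)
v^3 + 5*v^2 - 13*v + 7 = (v - 1)^2*(v + 7)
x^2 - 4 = (x - 2)*(x + 2)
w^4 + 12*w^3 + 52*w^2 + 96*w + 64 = (w + 2)^2*(w + 4)^2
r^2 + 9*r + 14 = (r + 2)*(r + 7)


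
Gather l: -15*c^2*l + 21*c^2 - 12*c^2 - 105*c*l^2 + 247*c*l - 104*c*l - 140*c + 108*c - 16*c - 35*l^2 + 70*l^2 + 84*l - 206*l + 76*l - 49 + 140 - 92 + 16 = 9*c^2 - 48*c + l^2*(35 - 105*c) + l*(-15*c^2 + 143*c - 46) + 15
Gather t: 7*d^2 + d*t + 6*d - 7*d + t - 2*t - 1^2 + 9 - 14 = 7*d^2 - d + t*(d - 1) - 6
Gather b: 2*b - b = b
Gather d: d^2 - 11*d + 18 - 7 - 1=d^2 - 11*d + 10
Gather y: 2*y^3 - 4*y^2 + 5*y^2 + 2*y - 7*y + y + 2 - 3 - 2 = 2*y^3 + y^2 - 4*y - 3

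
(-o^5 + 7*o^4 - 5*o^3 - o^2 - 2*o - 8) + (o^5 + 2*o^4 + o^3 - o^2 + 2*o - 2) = 9*o^4 - 4*o^3 - 2*o^2 - 10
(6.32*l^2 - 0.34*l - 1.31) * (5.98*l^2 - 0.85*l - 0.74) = 37.7936*l^4 - 7.4052*l^3 - 12.2216*l^2 + 1.3651*l + 0.9694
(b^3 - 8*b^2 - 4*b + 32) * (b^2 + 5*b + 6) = b^5 - 3*b^4 - 38*b^3 - 36*b^2 + 136*b + 192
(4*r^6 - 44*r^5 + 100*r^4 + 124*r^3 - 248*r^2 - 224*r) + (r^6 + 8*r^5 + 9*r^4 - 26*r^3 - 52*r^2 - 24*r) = 5*r^6 - 36*r^5 + 109*r^4 + 98*r^3 - 300*r^2 - 248*r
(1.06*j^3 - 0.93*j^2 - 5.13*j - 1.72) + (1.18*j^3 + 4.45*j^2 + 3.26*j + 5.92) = 2.24*j^3 + 3.52*j^2 - 1.87*j + 4.2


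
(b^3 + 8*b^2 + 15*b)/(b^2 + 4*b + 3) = b*(b + 5)/(b + 1)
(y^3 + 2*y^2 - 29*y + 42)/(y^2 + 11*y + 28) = (y^2 - 5*y + 6)/(y + 4)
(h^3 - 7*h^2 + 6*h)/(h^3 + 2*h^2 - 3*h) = (h - 6)/(h + 3)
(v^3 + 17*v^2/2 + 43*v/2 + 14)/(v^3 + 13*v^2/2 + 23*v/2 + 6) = (2*v + 7)/(2*v + 3)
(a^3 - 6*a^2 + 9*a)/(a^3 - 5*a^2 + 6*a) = (a - 3)/(a - 2)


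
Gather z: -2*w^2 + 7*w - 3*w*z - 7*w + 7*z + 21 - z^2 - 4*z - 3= -2*w^2 - z^2 + z*(3 - 3*w) + 18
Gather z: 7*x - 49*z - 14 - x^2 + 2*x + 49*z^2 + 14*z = -x^2 + 9*x + 49*z^2 - 35*z - 14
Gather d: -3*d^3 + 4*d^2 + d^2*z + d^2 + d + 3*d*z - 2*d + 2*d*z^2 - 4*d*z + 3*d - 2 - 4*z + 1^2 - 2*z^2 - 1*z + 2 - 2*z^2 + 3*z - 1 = -3*d^3 + d^2*(z + 5) + d*(2*z^2 - z + 2) - 4*z^2 - 2*z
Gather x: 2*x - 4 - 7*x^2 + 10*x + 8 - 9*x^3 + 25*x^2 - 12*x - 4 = -9*x^3 + 18*x^2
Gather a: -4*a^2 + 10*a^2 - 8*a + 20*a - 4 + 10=6*a^2 + 12*a + 6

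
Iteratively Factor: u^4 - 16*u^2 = (u + 4)*(u^3 - 4*u^2) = u*(u + 4)*(u^2 - 4*u) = u*(u - 4)*(u + 4)*(u)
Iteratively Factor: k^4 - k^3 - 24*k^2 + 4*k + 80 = (k - 5)*(k^3 + 4*k^2 - 4*k - 16) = (k - 5)*(k + 2)*(k^2 + 2*k - 8) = (k - 5)*(k - 2)*(k + 2)*(k + 4)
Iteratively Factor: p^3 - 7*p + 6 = (p - 2)*(p^2 + 2*p - 3) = (p - 2)*(p + 3)*(p - 1)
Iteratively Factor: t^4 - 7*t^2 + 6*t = (t + 3)*(t^3 - 3*t^2 + 2*t) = (t - 2)*(t + 3)*(t^2 - t) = (t - 2)*(t - 1)*(t + 3)*(t)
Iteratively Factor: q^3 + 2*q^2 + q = (q)*(q^2 + 2*q + 1) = q*(q + 1)*(q + 1)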